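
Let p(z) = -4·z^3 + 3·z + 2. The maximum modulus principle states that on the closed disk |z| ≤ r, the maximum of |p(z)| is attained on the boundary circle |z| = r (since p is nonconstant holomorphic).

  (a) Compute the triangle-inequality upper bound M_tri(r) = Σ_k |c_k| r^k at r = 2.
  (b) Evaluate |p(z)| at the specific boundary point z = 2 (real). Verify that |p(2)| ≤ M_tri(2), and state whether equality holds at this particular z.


Coefficients: c_0 = 2, c_1 = 3, c_2 = 0, c_3 = -4. Radius r = 2.
Part (a). Triangle bound: M_tri(r) = Σ_k |c_k| r^k
  = |2|·2^0 + |3|·2^1 + |0|·2^2 + |-4|·2^3
  = 2 + 6 + 0 + 32 = 40.
This bounds M(r) := max_{|z|=r} |p(z)| from above; equality holds iff all terms c_k z^k can be made to align in phase at a single z on |z|=r.
Part (b). At z = 2 (real, on the circle |z| = r):
  p(2) = (2)·2^0 + (3)·2^1 + (0)·2^2 + (-4)·2^3 = -24.
  |p(2)| = 24.
Check: |p(2)| = 24 ≤ 40 = M_tri(2). ✓ Equality does not hold at z = 2 (the coefficients have mixed signs, so the terms do not all align in phase there).

M_tri(2) = 40; |p(2)| = 24; equality at z=2: no.


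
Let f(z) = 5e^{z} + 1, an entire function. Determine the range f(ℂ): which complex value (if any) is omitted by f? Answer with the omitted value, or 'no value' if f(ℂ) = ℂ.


Little Picard bounds the complement of f(ℂ) to at most one point.
e^{z} is never zero on ℂ, so 5·e^{z} takes every value in ℂ ∖ {0}. Adding 1 shifts the range to ℂ ∖ {1}. Thus f omits exactly the value 1.

Omitted value: 1.


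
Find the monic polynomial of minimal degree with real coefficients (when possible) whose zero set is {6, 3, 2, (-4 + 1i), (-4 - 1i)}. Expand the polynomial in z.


The polynomial is p(z) = ∏_{α ∈ S} (z − α), where S = {6, 3, 2, (-4 + 1i), (-4 - 1i)}.
Expanding the product yields: p(z) = z^5 -3·z^4 -35·z^3 + 65·z^2 + 324·z -612.
Note conjugate pairs combine to real quadratics: (z − (-4+1i))(z − (-4−1i)) = z² + 8z + 17.
The resulting polynomial has degree 5 and real coefficients as required.

p(z) = z^5 -3·z^4 -35·z^3 + 65·z^2 + 324·z -612.


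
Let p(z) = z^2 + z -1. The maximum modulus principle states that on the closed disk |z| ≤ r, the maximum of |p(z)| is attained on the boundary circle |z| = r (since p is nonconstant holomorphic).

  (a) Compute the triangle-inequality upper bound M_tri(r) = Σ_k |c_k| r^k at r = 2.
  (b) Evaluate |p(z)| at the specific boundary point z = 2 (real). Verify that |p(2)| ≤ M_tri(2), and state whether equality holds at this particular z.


Coefficients: c_0 = -1, c_1 = 1, c_2 = 1. Radius r = 2.
Part (a). Triangle bound: M_tri(r) = Σ_k |c_k| r^k
  = |-1|·2^0 + |1|·2^1 + |1|·2^2
  = 1 + 2 + 4 = 7.
This bounds M(r) := max_{|z|=r} |p(z)| from above; equality holds iff all terms c_k z^k can be made to align in phase at a single z on |z|=r.
Part (b). At z = 2 (real, on the circle |z| = r):
  p(2) = (-1)·2^0 + (1)·2^1 + (1)·2^2 = 5.
  |p(2)| = 5.
Check: |p(2)| = 5 ≤ 7 = M_tri(2). ✓ Equality does not hold at z = 2 (the coefficients have mixed signs, so the terms do not all align in phase there).

M_tri(2) = 7; |p(2)| = 5; equality at z=2: no.


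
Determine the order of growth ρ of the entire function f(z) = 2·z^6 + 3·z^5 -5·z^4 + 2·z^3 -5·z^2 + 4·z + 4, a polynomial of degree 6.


|f(z)| ≤ Σ|c_k|·r^k = O(r^6) as r → ∞. Polynomial growth is O(e^{r^ε}) for every ε > 0 (since r^6/e^{r^ε} → 0), so ρ ≤ ε for all ε > 0, i.e. ρ = 0. Every nonconstant polynomial has order 0.
Therefore ρ = 0.

Order ρ = 0.


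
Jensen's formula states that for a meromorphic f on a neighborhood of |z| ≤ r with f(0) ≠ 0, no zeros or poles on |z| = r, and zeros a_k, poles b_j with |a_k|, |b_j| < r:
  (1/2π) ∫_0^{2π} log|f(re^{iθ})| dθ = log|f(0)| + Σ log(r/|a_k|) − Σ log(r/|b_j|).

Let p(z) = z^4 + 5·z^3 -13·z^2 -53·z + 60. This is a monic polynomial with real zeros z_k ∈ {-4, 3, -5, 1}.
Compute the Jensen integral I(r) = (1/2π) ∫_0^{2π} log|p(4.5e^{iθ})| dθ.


Zeros: -5, -4, 1, 3; r = 4.5.
Inside |z| < r: -4, 1, 3. Outside (|z| ≥ r): -5.
p(0) = 60, so log|p(0)| = log(60) = 4.0943.
Apply Jensen: I(r) = log|p(0)| + Σ_k log(r/|z_k|), summed over zeros inside |z| < r.
  log(r/|z_k|) for z_k = -4: log(4.5/4) = 0.1178
  log(r/|z_k|) for z_k = 3: log(4.5/3) = 0.4055
  log(r/|z_k|) for z_k = 1: log(4.5/1) = 1.5041
  Outside zeros (-5) contribute nothing to the Jensen sum.
Sum over inside zeros: 2.0273.
I(r) = log|p(0)| + (inside sum) = 4.0943 + 2.0273 = 6.1217.
Note: since some zeros are outside |z| ≤ r, the simplified n·log(r) form does NOT apply — only the inside zeros contribute.

I(r) ≈ 6.1217.


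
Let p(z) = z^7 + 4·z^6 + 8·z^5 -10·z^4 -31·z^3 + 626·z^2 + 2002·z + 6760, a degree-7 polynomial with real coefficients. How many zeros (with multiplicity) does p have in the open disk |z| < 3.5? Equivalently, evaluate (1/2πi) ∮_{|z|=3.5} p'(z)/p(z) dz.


The zeros of p are: (-2 + 3i), (-2 - 3i), (-1 + 3i), (-1 - 3i), (3 + 2i), (3 - 2i), -4.
Their magnitudes are: 3.606, 3.606, 3.162, 3.162, 3.606, 3.606, 4.
Zeros with |z| < R = 3.5: (-1 + 3i), (-1 - 3i).
Count = 2.
By the argument principle, (1/2πi) ∮_{|z|=R} p'(z)/p(z) dz equals exactly this count.

Number of zeros inside |z| < 3.5: 2.


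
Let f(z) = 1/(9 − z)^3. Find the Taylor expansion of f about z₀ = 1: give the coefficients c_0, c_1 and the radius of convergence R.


Let w = z − z₀, so z = z₀ + w.
Then 9 − z = 9 − (z₀ + w) = (9 − z₀) − w = 8 − w.
f(z) = 1/(8 − w)^3 = (1/(8)^3) · (1 − w/(8))^{−3}.
By the binomial series (1−u)^{−3} = Σ_{n≥0} C(n+2, 2) u^n for |u|<1, with u = w/(8):
  c_n = C(n+2, 2) / (8)^(n+3).
  c_0 = 1/(8)^3 = 1/512.
  c_1 = 3/(8)^4 = 3/4096.
The series is valid for |w/d| < 1, i.e. |z − z₀| < |d|.
Radius of convergence: R = |9 − z₀| = |8| = 8 (distance from z₀ to the singularity z = 9).

c_0 = 1/512, c_1 = 3/4096; R = 8.


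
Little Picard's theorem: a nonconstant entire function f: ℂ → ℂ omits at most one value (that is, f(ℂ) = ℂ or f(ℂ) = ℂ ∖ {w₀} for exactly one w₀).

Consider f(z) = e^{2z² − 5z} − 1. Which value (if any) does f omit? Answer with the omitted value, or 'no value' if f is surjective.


Little Picard bounds the complement of f(ℂ) to at most one point.
The exponent g(z) = 2z² − 5z is a nonconstant polynomial, hence surjective onto ℂ. So e^{g(z)} takes every value in {e^w : w ∈ ℂ} = ℂ ∖ {0}. Adding -1 shifts the range to ℂ ∖ {-1}. f omits exactly -1.

Omitted value: -1.


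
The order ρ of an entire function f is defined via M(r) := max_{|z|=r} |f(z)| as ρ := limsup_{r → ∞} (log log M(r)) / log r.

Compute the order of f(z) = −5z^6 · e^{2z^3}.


M(r) = max_{|z|=r} |-5|·|z|^6·|e^{2z^3}| = 5·r^6 · e^{2r^3} (the factors attain their maxima compatibly on |z|=r). Then log M(r) = log 5 + 6·log r + 2r^3, dominated by the last term, so log log M(r) ~ 3·log r. The polynomial factor -5z^6 contributes only a log r term and does not affect the order. ρ = 3.
Therefore ρ = 3.

Order ρ = 3.


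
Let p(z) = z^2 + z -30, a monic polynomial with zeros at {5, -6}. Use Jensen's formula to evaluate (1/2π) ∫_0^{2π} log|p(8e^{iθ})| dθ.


Zeros: -6, 5; r = 8.
Inside |z| < r: -6, 5. Outside (|z| ≥ r): ∅.
p(0) = -30, so log|p(0)| = log(30) = 3.4012.
Apply Jensen: I(r) = log|p(0)| + Σ_k log(r/|z_k|), summed over zeros inside |z| < r.
  log(r/|z_k|) for z_k = 5: log(8/5) = 0.4700
  log(r/|z_k|) for z_k = -6: log(8/6) = 0.2877
Sum over inside zeros: 0.7577.
I(r) = log|p(0)| + (inside sum) = 3.4012 + 0.7577 = 4.1589.
Closed form (all zeros inside, monic): I(r) = n·log(r) = 2·log(8) = 4.1589. ✓

I(r) ≈ 4.1589.


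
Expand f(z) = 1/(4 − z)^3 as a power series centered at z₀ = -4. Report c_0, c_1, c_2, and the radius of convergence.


Let w = z − z₀, so z = z₀ + w.
Then 4 − z = 4 − (z₀ + w) = (4 − z₀) − w = 8 − w.
f(z) = 1/(8 − w)^3 = (1/(8)^3) · (1 − w/(8))^{−3}.
By the binomial series (1−u)^{−3} = Σ_{n≥0} C(n+2, 2) u^n for |u|<1, with u = w/(8):
  c_n = C(n+2, 2) / (8)^(n+3).
  c_0 = 1/(8)^3 = 1/512.
  c_1 = 3/(8)^4 = 3/4096.
  c_2 = 6/(8)^5 = 3/16384.
The series is valid for |w/d| < 1, i.e. |z − z₀| < |d|.
Radius of convergence: R = |4 − z₀| = |8| = 8 (distance from z₀ to the singularity z = 4).

c_0 = 1/512, c_1 = 3/4096, c_2 = 3/16384; R = 8.


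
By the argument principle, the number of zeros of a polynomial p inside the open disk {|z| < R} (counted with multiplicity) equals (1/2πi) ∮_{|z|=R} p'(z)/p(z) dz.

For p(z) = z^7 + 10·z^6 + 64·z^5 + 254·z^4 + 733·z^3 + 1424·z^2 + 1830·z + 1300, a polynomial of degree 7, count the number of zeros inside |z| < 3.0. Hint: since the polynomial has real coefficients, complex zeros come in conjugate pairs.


The zeros of p are: (-1 + 2i), (-1 - 2i), (-1 + 3i), (-1 - 3i), (-2 + 3i), (-2 - 3i), -2.
Their magnitudes are: 2.236, 2.236, 3.162, 3.162, 3.606, 3.606, 2.
Zeros with |z| < R = 3.0: (-1 + 2i), (-1 - 2i), -2.
Count = 3.
By the argument principle, (1/2πi) ∮_{|z|=R} p'(z)/p(z) dz equals exactly this count.

Number of zeros inside |z| < 3.0: 3.


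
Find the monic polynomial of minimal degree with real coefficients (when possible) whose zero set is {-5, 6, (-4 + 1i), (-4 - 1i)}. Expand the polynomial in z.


The polynomial is p(z) = ∏_{α ∈ S} (z − α), where S = {-5, 6, (-4 + 1i), (-4 - 1i)}.
Expanding the product yields: p(z) = z^4 + 7·z^3 -21·z^2 -257·z -510.
Note conjugate pairs combine to real quadratics: (z − (-4+1i))(z − (-4−1i)) = z² + 8z + 17.
The resulting polynomial has degree 4 and real coefficients as required.

p(z) = z^4 + 7·z^3 -21·z^2 -257·z -510.


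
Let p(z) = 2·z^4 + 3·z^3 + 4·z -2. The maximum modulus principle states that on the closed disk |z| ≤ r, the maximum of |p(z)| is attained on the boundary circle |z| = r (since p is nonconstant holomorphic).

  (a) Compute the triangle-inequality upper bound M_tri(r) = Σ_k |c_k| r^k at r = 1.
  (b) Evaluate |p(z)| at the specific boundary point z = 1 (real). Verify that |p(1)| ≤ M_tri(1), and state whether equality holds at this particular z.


Coefficients: c_0 = -2, c_1 = 4, c_2 = 0, c_3 = 3, c_4 = 2. Radius r = 1.
Part (a). Triangle bound: M_tri(r) = Σ_k |c_k| r^k
  = |-2|·1^0 + |4|·1^1 + |0|·1^2 + |3|·1^3 + |2|·1^4
  = 2 + 4 + 0 + 3 + 2 = 11.
This bounds M(r) := max_{|z|=r} |p(z)| from above; equality holds iff all terms c_k z^k can be made to align in phase at a single z on |z|=r.
Part (b). At z = 1 (real, on the circle |z| = r):
  p(1) = (-2)·1^0 + (4)·1^1 + (0)·1^2 + (3)·1^3 + (2)·1^4 = 7.
  |p(1)| = 7.
Check: |p(1)| = 7 ≤ 11 = M_tri(1). ✓ Equality does not hold at z = 1 (the coefficients have mixed signs, so the terms do not all align in phase there).

M_tri(1) = 11; |p(1)| = 7; equality at z=1: no.


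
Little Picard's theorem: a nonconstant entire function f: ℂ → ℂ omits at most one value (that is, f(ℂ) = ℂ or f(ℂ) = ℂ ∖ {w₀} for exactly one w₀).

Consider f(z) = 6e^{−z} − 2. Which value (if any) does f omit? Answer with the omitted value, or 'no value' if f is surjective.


Little Picard bounds the complement of f(ℂ) to at most one point.
e^{−z} is never zero on ℂ, so 6·e^{−z} takes every value in ℂ ∖ {0}. Adding -2 shifts the range to ℂ ∖ {-2}. Thus f omits exactly the value -2.

Omitted value: -2.


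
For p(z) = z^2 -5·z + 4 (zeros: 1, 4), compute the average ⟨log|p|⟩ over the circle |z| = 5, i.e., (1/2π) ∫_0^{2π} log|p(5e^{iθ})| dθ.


Zeros: 1, 4; r = 5.
Inside |z| < r: 1, 4. Outside (|z| ≥ r): ∅.
p(0) = 4, so log|p(0)| = log(4) = 1.3863.
Apply Jensen: I(r) = log|p(0)| + Σ_k log(r/|z_k|), summed over zeros inside |z| < r.
  log(r/|z_k|) for z_k = 1: log(5/1) = 1.6094
  log(r/|z_k|) for z_k = 4: log(5/4) = 0.2231
Sum over inside zeros: 1.8326.
I(r) = log|p(0)| + (inside sum) = 1.3863 + 1.8326 = 3.2189.
Closed form (all zeros inside, monic): I(r) = n·log(r) = 2·log(5) = 3.2189. ✓

I(r) ≈ 3.2189.


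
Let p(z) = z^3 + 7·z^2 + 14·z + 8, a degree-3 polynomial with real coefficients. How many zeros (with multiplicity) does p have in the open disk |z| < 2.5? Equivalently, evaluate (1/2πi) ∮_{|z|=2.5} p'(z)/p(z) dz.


The zeros of p are: -4, -2, -1.
Their magnitudes are: 4, 2, 1.
Zeros with |z| < R = 2.5: -2, -1.
Count = 2.
By the argument principle, (1/2πi) ∮_{|z|=R} p'(z)/p(z) dz equals exactly this count.

Number of zeros inside |z| < 2.5: 2.


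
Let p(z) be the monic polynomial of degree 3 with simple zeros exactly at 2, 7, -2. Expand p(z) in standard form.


The polynomial is p(z) = ∏_{α ∈ S} (z − α), where S = {2, 7, -2}.
Expanding the product yields: p(z) = z^3 -7·z^2 -4·z + 28.
The resulting polynomial has degree 3 and real coefficients as required.

p(z) = z^3 -7·z^2 -4·z + 28.


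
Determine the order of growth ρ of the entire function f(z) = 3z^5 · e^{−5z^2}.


M(r) = max_{|z|=r} |3|·|z|^5·|e^{−5z^2}| = 3·r^5 · e^{5r^2} (the factors attain their maxima compatibly on |z|=r). Then log M(r) = log 3 + 5·log r + 5r^2, dominated by the last term, so log log M(r) ~ 2·log r. The polynomial factor 3z^5 contributes only a log r term and does not affect the order. ρ = 2.
Therefore ρ = 2.

Order ρ = 2.


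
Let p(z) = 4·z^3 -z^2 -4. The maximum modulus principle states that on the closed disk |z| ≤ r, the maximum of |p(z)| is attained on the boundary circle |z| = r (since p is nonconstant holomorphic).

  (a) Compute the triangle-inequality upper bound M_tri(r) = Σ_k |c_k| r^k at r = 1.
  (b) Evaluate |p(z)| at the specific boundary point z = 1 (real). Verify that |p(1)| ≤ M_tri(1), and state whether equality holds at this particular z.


Coefficients: c_0 = -4, c_1 = 0, c_2 = -1, c_3 = 4. Radius r = 1.
Part (a). Triangle bound: M_tri(r) = Σ_k |c_k| r^k
  = |-4|·1^0 + |0|·1^1 + |-1|·1^2 + |4|·1^3
  = 4 + 0 + 1 + 4 = 9.
This bounds M(r) := max_{|z|=r} |p(z)| from above; equality holds iff all terms c_k z^k can be made to align in phase at a single z on |z|=r.
Part (b). At z = 1 (real, on the circle |z| = r):
  p(1) = (-4)·1^0 + (0)·1^1 + (-1)·1^2 + (4)·1^3 = -1.
  |p(1)| = 1.
Check: |p(1)| = 1 ≤ 9 = M_tri(1). ✓ Equality does not hold at z = 1 (the coefficients have mixed signs, so the terms do not all align in phase there).

M_tri(1) = 9; |p(1)| = 1; equality at z=1: no.


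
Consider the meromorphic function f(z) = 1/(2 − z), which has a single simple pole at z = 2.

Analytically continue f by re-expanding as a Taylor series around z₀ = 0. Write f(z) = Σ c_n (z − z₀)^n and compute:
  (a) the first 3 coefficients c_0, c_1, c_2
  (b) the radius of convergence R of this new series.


Let w = z − z₀, so z = z₀ + w.
Then 2 − z = 2 − (z₀ + w) = (2 − z₀) − w = 2 − w.
f(z) = 1/(2 − w) = (1/(2)) · 1/(1 − w/(2)) = Σ_{n≥0} w^n / (2)^(n+1).
So c_n = 1/(2)^(n+1):
  c_0 = 1/(2)^1 = 1/2.
  c_1 = 1/(2)^2 = 1/4.
  c_2 = 1/(2)^3 = 1/8.
The series is valid for |w/d| < 1, i.e. |z − z₀| < |d|.
Radius of convergence: R = |2 − z₀| = |2| = 2 (distance from z₀ to the singularity z = 2).

c_0 = 1/2, c_1 = 1/4, c_2 = 1/8; R = 2.


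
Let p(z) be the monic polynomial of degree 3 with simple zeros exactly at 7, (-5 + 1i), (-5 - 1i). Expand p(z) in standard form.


The polynomial is p(z) = ∏_{α ∈ S} (z − α), where S = {7, (-5 + 1i), (-5 - 1i)}.
Expanding the product yields: p(z) = z^3 + 3·z^2 -44·z -182.
Note conjugate pairs combine to real quadratics: (z − (-5+1i))(z − (-5−1i)) = z² + 10z + 26.
The resulting polynomial has degree 3 and real coefficients as required.

p(z) = z^3 + 3·z^2 -44·z -182.


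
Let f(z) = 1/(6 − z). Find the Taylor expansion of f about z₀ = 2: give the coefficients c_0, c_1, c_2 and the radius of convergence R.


Let w = z − z₀, so z = z₀ + w.
Then 6 − z = 6 − (z₀ + w) = (6 − z₀) − w = 4 − w.
f(z) = 1/(4 − w) = (1/(4)) · 1/(1 − w/(4)) = Σ_{n≥0} w^n / (4)^(n+1).
So c_n = 1/(4)^(n+1):
  c_0 = 1/(4)^1 = 1/4.
  c_1 = 1/(4)^2 = 1/16.
  c_2 = 1/(4)^3 = 1/64.
The series is valid for |w/d| < 1, i.e. |z − z₀| < |d|.
Radius of convergence: R = |6 − z₀| = |4| = 4 (distance from z₀ to the singularity z = 6).

c_0 = 1/4, c_1 = 1/16, c_2 = 1/64; R = 4.


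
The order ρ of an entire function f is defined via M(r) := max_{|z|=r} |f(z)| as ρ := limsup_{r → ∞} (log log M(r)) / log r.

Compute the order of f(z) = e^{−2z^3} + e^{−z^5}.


Each summand is entire of order 3 and 5 respectively (as in the single-exponential case). The order of a sum is at most the max of the orders, so ρ ≤ 5. For the lower bound: on |z|=r choose arg z so that -1z^5 is real positive; then |e^{-1z^5}| = e^{1r^5} while |e^{-2z^3}| ≤ e^{2r^3} = o(e^{1r^5}). So |f| ≥ e^{1r^5}(1 − o(1)) and ρ ≥ 5. Hence ρ = max(3, 5) = 5.
Therefore ρ = 5.

Order ρ = 5.


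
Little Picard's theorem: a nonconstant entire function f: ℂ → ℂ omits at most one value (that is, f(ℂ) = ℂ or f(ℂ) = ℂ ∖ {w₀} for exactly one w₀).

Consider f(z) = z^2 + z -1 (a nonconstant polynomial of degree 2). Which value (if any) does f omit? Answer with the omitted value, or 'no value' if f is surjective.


Little Picard bounds the complement of f(ℂ) to at most one point.
For every w ∈ ℂ, the equation p(z) − w = 0 is a nonconstant polynomial in z and hence has at least one root by the fundamental theorem of algebra. So p is surjective onto ℂ, omitting no value.

Omitted value: no value.


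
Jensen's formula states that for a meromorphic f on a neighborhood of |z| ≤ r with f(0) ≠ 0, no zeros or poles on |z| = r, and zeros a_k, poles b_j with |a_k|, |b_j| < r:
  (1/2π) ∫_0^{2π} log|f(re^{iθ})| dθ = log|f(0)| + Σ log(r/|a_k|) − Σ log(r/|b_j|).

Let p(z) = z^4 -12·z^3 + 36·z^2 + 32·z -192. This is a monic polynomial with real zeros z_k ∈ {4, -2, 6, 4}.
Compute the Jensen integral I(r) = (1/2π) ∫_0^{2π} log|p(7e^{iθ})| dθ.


Zeros: -2, 4, 4, 6; r = 7.
Inside |z| < r: -2, 4, 4, 6. Outside (|z| ≥ r): ∅.
p(0) = -192, so log|p(0)| = log(192) = 5.2575.
Apply Jensen: I(r) = log|p(0)| + Σ_k log(r/|z_k|), summed over zeros inside |z| < r.
  log(r/|z_k|) for z_k = 4: log(7/4) = 0.5596
  log(r/|z_k|) for z_k = -2: log(7/2) = 1.2528
  log(r/|z_k|) for z_k = 6: log(7/6) = 0.1542
  log(r/|z_k|) for z_k = 4: log(7/4) = 0.5596
Sum over inside zeros: 2.5261.
I(r) = log|p(0)| + (inside sum) = 5.2575 + 2.5261 = 7.7836.
Closed form (all zeros inside, monic): I(r) = n·log(r) = 4·log(7) = 7.7836. ✓

I(r) ≈ 7.7836.


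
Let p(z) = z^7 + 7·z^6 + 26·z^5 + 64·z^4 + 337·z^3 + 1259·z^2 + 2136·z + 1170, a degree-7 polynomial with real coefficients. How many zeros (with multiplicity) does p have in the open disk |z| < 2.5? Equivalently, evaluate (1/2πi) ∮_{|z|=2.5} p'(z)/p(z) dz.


The zeros of p are: (2 + 3i), (2 - 3i), -1, (-3 + 3i), (-3 - 3i), (-2 + 1i), (-2 - 1i).
Their magnitudes are: 3.606, 3.606, 1, 4.243, 4.243, 2.236, 2.236.
Zeros with |z| < R = 2.5: -1, (-2 + 1i), (-2 - 1i).
Count = 3.
By the argument principle, (1/2πi) ∮_{|z|=R} p'(z)/p(z) dz equals exactly this count.

Number of zeros inside |z| < 2.5: 3.


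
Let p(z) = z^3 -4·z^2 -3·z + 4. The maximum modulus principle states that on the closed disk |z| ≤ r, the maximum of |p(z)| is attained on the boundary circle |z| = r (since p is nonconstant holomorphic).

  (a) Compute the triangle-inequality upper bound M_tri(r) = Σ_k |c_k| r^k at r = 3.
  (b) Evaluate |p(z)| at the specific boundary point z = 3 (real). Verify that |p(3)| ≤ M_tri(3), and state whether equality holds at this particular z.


Coefficients: c_0 = 4, c_1 = -3, c_2 = -4, c_3 = 1. Radius r = 3.
Part (a). Triangle bound: M_tri(r) = Σ_k |c_k| r^k
  = |4|·3^0 + |-3|·3^1 + |-4|·3^2 + |1|·3^3
  = 4 + 9 + 36 + 27 = 76.
This bounds M(r) := max_{|z|=r} |p(z)| from above; equality holds iff all terms c_k z^k can be made to align in phase at a single z on |z|=r.
Part (b). At z = 3 (real, on the circle |z| = r):
  p(3) = (4)·3^0 + (-3)·3^1 + (-4)·3^2 + (1)·3^3 = -14.
  |p(3)| = 14.
Check: |p(3)| = 14 ≤ 76 = M_tri(3). ✓ Equality does not hold at z = 3 (the coefficients have mixed signs, so the terms do not all align in phase there).

M_tri(3) = 76; |p(3)| = 14; equality at z=3: no.


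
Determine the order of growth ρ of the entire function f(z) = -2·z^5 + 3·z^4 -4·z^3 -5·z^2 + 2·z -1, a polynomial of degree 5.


|f(z)| ≤ Σ|c_k|·r^k = O(r^5) as r → ∞. Polynomial growth is O(e^{r^ε}) for every ε > 0 (since r^5/e^{r^ε} → 0), so ρ ≤ ε for all ε > 0, i.e. ρ = 0. Every nonconstant polynomial has order 0.
Therefore ρ = 0.

Order ρ = 0.


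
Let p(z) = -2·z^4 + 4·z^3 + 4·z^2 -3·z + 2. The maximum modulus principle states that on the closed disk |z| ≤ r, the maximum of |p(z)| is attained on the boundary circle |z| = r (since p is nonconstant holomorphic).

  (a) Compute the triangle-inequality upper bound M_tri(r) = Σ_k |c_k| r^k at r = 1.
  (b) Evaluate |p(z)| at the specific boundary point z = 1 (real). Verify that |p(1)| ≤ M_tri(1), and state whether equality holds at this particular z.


Coefficients: c_0 = 2, c_1 = -3, c_2 = 4, c_3 = 4, c_4 = -2. Radius r = 1.
Part (a). Triangle bound: M_tri(r) = Σ_k |c_k| r^k
  = |2|·1^0 + |-3|·1^1 + |4|·1^2 + |4|·1^3 + |-2|·1^4
  = 2 + 3 + 4 + 4 + 2 = 15.
This bounds M(r) := max_{|z|=r} |p(z)| from above; equality holds iff all terms c_k z^k can be made to align in phase at a single z on |z|=r.
Part (b). At z = 1 (real, on the circle |z| = r):
  p(1) = (2)·1^0 + (-3)·1^1 + (4)·1^2 + (4)·1^3 + (-2)·1^4 = 5.
  |p(1)| = 5.
Check: |p(1)| = 5 ≤ 15 = M_tri(1). ✓ Equality does not hold at z = 1 (the coefficients have mixed signs, so the terms do not all align in phase there).

M_tri(1) = 15; |p(1)| = 5; equality at z=1: no.


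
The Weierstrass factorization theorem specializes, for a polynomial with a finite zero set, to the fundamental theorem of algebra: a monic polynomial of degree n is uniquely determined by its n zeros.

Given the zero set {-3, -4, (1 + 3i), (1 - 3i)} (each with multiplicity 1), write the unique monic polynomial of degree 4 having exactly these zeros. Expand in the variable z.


The polynomial is p(z) = ∏_{α ∈ S} (z − α), where S = {-3, -4, (1 + 3i), (1 - 3i)}.
Expanding the product yields: p(z) = z^4 + 5·z^3 + 8·z^2 + 46·z + 120.
Note conjugate pairs combine to real quadratics: (z − (1+3i))(z − (1−3i)) = z² − 2z + 10.
The resulting polynomial has degree 4 and real coefficients as required.

p(z) = z^4 + 5·z^3 + 8·z^2 + 46·z + 120.


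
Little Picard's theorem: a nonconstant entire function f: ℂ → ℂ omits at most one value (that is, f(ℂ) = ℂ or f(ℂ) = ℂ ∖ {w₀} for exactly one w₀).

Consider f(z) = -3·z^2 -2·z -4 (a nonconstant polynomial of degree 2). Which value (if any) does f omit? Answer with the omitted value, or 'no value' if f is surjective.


Little Picard bounds the complement of f(ℂ) to at most one point.
For every w ∈ ℂ, the equation p(z) − w = 0 is a nonconstant polynomial in z and hence has at least one root by the fundamental theorem of algebra. So p is surjective onto ℂ, omitting no value.

Omitted value: no value.


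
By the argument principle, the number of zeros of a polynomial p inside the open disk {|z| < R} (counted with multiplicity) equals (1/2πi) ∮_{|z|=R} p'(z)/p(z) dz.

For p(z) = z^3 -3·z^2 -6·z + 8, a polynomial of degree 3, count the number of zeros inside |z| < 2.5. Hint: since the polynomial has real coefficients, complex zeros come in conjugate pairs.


The zeros of p are: -2, 1, 4.
Their magnitudes are: 2, 1, 4.
Zeros with |z| < R = 2.5: -2, 1.
Count = 2.
By the argument principle, (1/2πi) ∮_{|z|=R} p'(z)/p(z) dz equals exactly this count.

Number of zeros inside |z| < 2.5: 2.


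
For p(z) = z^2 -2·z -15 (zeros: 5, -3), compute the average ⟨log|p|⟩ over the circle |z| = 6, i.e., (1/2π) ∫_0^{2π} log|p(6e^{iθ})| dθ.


Zeros: -3, 5; r = 6.
Inside |z| < r: -3, 5. Outside (|z| ≥ r): ∅.
p(0) = -15, so log|p(0)| = log(15) = 2.7081.
Apply Jensen: I(r) = log|p(0)| + Σ_k log(r/|z_k|), summed over zeros inside |z| < r.
  log(r/|z_k|) for z_k = 5: log(6/5) = 0.1823
  log(r/|z_k|) for z_k = -3: log(6/3) = 0.6931
Sum over inside zeros: 0.8755.
I(r) = log|p(0)| + (inside sum) = 2.7081 + 0.8755 = 3.5835.
Closed form (all zeros inside, monic): I(r) = n·log(r) = 2·log(6) = 3.5835. ✓

I(r) ≈ 3.5835.


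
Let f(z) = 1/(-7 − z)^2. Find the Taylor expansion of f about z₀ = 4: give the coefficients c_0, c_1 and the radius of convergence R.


Let w = z − z₀, so z = z₀ + w.
Then -7 − z = -7 − (z₀ + w) = (-7 − z₀) − w = -11 − w.
f(z) = 1/(-11 − w)^2 = (1/(-11)^2) · (1 − w/(-11))^{−2}.
By the binomial series (1−u)^{−2} = Σ_{n≥0} C(n+1, 1) u^n for |u|<1, with u = w/(-11):
  c_n = C(n+1, 1) / (-11)^(n+2).
  c_0 = 1/(-11)^2 = 1/121.
  c_1 = 2/(-11)^3 = -2/1331.
The series is valid for |w/d| < 1, i.e. |z − z₀| < |d|.
Radius of convergence: R = |-7 − z₀| = |-11| = 11 (distance from z₀ to the singularity z = -7).

c_0 = 1/121, c_1 = -2/1331; R = 11.


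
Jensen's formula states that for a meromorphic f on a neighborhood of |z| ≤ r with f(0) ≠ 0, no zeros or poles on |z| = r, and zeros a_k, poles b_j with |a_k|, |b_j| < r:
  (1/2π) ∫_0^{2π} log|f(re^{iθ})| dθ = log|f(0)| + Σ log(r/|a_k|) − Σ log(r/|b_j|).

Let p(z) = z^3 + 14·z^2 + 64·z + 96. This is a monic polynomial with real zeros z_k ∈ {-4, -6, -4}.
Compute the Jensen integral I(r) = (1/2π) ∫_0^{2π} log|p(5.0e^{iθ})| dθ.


Zeros: -6, -4, -4; r = 5.0.
Inside |z| < r: -4, -4. Outside (|z| ≥ r): -6.
p(0) = 96, so log|p(0)| = log(96) = 4.5643.
Apply Jensen: I(r) = log|p(0)| + Σ_k log(r/|z_k|), summed over zeros inside |z| < r.
  log(r/|z_k|) for z_k = -4: log(5.0/4) = 0.2231
  log(r/|z_k|) for z_k = -4: log(5.0/4) = 0.2231
  Outside zeros (-6) contribute nothing to the Jensen sum.
Sum over inside zeros: 0.4463.
I(r) = log|p(0)| + (inside sum) = 4.5643 + 0.4463 = 5.0106.
Note: since some zeros are outside |z| ≤ r, the simplified n·log(r) form does NOT apply — only the inside zeros contribute.

I(r) ≈ 5.0106.


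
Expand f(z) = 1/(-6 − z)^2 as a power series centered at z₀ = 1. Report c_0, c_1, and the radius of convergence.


Let w = z − z₀, so z = z₀ + w.
Then -6 − z = -6 − (z₀ + w) = (-6 − z₀) − w = -7 − w.
f(z) = 1/(-7 − w)^2 = (1/(-7)^2) · (1 − w/(-7))^{−2}.
By the binomial series (1−u)^{−2} = Σ_{n≥0} C(n+1, 1) u^n for |u|<1, with u = w/(-7):
  c_n = C(n+1, 1) / (-7)^(n+2).
  c_0 = 1/(-7)^2 = 1/49.
  c_1 = 2/(-7)^3 = -2/343.
The series is valid for |w/d| < 1, i.e. |z − z₀| < |d|.
Radius of convergence: R = |-6 − z₀| = |-7| = 7 (distance from z₀ to the singularity z = -6).

c_0 = 1/49, c_1 = -2/343; R = 7.


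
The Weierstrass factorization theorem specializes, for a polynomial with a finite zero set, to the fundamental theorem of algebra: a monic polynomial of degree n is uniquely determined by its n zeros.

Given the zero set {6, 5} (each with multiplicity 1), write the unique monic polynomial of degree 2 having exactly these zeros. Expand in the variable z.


The polynomial is p(z) = ∏_{α ∈ S} (z − α), where S = {6, 5}.
Expanding the product yields: p(z) = z^2 -11·z + 30.
The resulting polynomial has degree 2 and real coefficients as required.

p(z) = z^2 -11·z + 30.


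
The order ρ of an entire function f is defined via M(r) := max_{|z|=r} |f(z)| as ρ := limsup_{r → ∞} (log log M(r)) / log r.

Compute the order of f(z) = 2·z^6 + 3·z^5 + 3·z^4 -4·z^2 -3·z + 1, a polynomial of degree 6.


|f(z)| ≤ Σ|c_k|·r^k = O(r^6) as r → ∞. Polynomial growth is O(e^{r^ε}) for every ε > 0 (since r^6/e^{r^ε} → 0), so ρ ≤ ε for all ε > 0, i.e. ρ = 0. Every nonconstant polynomial has order 0.
Therefore ρ = 0.

Order ρ = 0.


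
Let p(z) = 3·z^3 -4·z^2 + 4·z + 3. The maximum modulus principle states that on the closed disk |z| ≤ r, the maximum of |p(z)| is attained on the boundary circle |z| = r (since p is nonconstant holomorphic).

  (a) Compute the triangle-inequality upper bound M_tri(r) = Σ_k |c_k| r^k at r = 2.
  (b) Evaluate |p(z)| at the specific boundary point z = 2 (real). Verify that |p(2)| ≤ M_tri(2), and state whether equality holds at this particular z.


Coefficients: c_0 = 3, c_1 = 4, c_2 = -4, c_3 = 3. Radius r = 2.
Part (a). Triangle bound: M_tri(r) = Σ_k |c_k| r^k
  = |3|·2^0 + |4|·2^1 + |-4|·2^2 + |3|·2^3
  = 3 + 8 + 16 + 24 = 51.
This bounds M(r) := max_{|z|=r} |p(z)| from above; equality holds iff all terms c_k z^k can be made to align in phase at a single z on |z|=r.
Part (b). At z = 2 (real, on the circle |z| = r):
  p(2) = (3)·2^0 + (4)·2^1 + (-4)·2^2 + (3)·2^3 = 19.
  |p(2)| = 19.
Check: |p(2)| = 19 ≤ 51 = M_tri(2). ✓ Equality does not hold at z = 2 (the coefficients have mixed signs, so the terms do not all align in phase there).

M_tri(2) = 51; |p(2)| = 19; equality at z=2: no.


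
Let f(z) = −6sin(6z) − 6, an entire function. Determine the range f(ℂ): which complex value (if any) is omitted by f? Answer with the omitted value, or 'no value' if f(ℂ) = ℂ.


Little Picard bounds the complement of f(ℂ) to at most one point.
sin is entire and surjective onto ℂ: for every w ∈ ℂ, sin(ζ) = w has a solution ζ ∈ ℂ (e.g., via the complex inverse arcsin). With ζ = 6z this gives z = ζ/(6). Then -6·sin(6z) takes every value in -6·ℂ = ℂ, and adding -6 is a bijection of ℂ. So f is surjective and omits no value. (Note: only on the real line is sin bounded by [−1, 1].)

Omitted value: no value.


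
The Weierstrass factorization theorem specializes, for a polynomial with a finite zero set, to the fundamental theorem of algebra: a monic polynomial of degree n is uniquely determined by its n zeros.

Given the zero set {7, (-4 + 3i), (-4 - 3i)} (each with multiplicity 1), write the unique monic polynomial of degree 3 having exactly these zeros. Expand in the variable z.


The polynomial is p(z) = ∏_{α ∈ S} (z − α), where S = {7, (-4 + 3i), (-4 - 3i)}.
Expanding the product yields: p(z) = z^3 + z^2 -31·z -175.
Note conjugate pairs combine to real quadratics: (z − (-4+3i))(z − (-4−3i)) = z² + 8z + 25.
The resulting polynomial has degree 3 and real coefficients as required.

p(z) = z^3 + z^2 -31·z -175.


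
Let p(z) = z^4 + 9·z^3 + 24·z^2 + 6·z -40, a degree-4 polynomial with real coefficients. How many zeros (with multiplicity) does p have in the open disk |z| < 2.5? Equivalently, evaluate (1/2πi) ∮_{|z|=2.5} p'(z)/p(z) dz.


The zeros of p are: 1, (-3 + 1i), (-3 - 1i), -4.
Their magnitudes are: 1, 3.162, 3.162, 4.
Zeros with |z| < R = 2.5: 1.
Count = 1.
By the argument principle, (1/2πi) ∮_{|z|=R} p'(z)/p(z) dz equals exactly this count.

Number of zeros inside |z| < 2.5: 1.


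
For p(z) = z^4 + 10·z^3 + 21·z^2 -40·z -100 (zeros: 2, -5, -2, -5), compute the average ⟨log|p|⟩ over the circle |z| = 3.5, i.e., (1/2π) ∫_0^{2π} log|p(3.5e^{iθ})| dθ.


Zeros: -5, -5, -2, 2; r = 3.5.
Inside |z| < r: -2, 2. Outside (|z| ≥ r): -5, -5.
p(0) = -100, so log|p(0)| = log(100) = 4.6052.
Apply Jensen: I(r) = log|p(0)| + Σ_k log(r/|z_k|), summed over zeros inside |z| < r.
  log(r/|z_k|) for z_k = 2: log(3.5/2) = 0.5596
  log(r/|z_k|) for z_k = -2: log(3.5/2) = 0.5596
  Outside zeros (-5, -5) contribute nothing to the Jensen sum.
Sum over inside zeros: 1.1192.
I(r) = log|p(0)| + (inside sum) = 4.6052 + 1.1192 = 5.7244.
Note: since some zeros are outside |z| ≤ r, the simplified n·log(r) form does NOT apply — only the inside zeros contribute.

I(r) ≈ 5.7244.


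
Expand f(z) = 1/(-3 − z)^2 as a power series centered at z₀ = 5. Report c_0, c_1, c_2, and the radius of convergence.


Let w = z − z₀, so z = z₀ + w.
Then -3 − z = -3 − (z₀ + w) = (-3 − z₀) − w = -8 − w.
f(z) = 1/(-8 − w)^2 = (1/(-8)^2) · (1 − w/(-8))^{−2}.
By the binomial series (1−u)^{−2} = Σ_{n≥0} C(n+1, 1) u^n for |u|<1, with u = w/(-8):
  c_n = C(n+1, 1) / (-8)^(n+2).
  c_0 = 1/(-8)^2 = 1/64.
  c_1 = 2/(-8)^3 = -1/256.
  c_2 = 3/(-8)^4 = 3/4096.
The series is valid for |w/d| < 1, i.e. |z − z₀| < |d|.
Radius of convergence: R = |-3 − z₀| = |-8| = 8 (distance from z₀ to the singularity z = -3).

c_0 = 1/64, c_1 = -1/256, c_2 = 3/4096; R = 8.


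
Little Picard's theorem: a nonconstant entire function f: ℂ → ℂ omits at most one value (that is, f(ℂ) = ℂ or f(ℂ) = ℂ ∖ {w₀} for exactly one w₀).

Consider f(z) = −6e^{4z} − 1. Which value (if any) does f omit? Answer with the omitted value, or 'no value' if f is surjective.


Little Picard bounds the complement of f(ℂ) to at most one point.
e^{4z} is never zero on ℂ, so -6·e^{4z} takes every value in ℂ ∖ {0}. Adding -1 shifts the range to ℂ ∖ {-1}. Thus f omits exactly the value -1.

Omitted value: -1.


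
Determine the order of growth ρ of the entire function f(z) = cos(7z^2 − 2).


Write cos(w) = (e^{iw} ± e^{−iw})/(2 or 2i), so |cos(w)| ≤ e^{|w|}. With w = 7z^2 − 2, |w| ≤ 7r^2 + 2 on |z|=r, giving M(r) ≤ e^{7r^2 + 2} and ρ ≤ 2. For the lower bound, choose z on |z|=r with 7z^2 purely imaginary of modulus 7r^2; then |cos(7z^2 − 2)| grows like e^{7r^2}/2, so ρ ≥ 2. Hence ρ = 2.
Therefore ρ = 2.

Order ρ = 2.


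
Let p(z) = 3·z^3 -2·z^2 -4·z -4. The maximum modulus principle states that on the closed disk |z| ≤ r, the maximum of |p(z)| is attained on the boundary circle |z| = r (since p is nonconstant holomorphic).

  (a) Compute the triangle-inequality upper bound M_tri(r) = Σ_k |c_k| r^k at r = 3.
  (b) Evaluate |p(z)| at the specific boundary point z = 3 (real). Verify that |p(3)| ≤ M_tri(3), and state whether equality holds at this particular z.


Coefficients: c_0 = -4, c_1 = -4, c_2 = -2, c_3 = 3. Radius r = 3.
Part (a). Triangle bound: M_tri(r) = Σ_k |c_k| r^k
  = |-4|·3^0 + |-4|·3^1 + |-2|·3^2 + |3|·3^3
  = 4 + 12 + 18 + 81 = 115.
This bounds M(r) := max_{|z|=r} |p(z)| from above; equality holds iff all terms c_k z^k can be made to align in phase at a single z on |z|=r.
Part (b). At z = 3 (real, on the circle |z| = r):
  p(3) = (-4)·3^0 + (-4)·3^1 + (-2)·3^2 + (3)·3^3 = 47.
  |p(3)| = 47.
Check: |p(3)| = 47 ≤ 115 = M_tri(3). ✓ Equality does not hold at z = 3 (the coefficients have mixed signs, so the terms do not all align in phase there).

M_tri(3) = 115; |p(3)| = 47; equality at z=3: no.


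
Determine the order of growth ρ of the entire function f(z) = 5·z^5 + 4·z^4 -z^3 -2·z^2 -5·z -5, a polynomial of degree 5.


|f(z)| ≤ Σ|c_k|·r^k = O(r^5) as r → ∞. Polynomial growth is O(e^{r^ε}) for every ε > 0 (since r^5/e^{r^ε} → 0), so ρ ≤ ε for all ε > 0, i.e. ρ = 0. Every nonconstant polynomial has order 0.
Therefore ρ = 0.

Order ρ = 0.


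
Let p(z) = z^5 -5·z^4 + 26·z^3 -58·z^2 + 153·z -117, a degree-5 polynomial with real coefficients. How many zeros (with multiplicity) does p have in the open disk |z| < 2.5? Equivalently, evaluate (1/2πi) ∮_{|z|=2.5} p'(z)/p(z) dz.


The zeros of p are: 1, (0 + 3i), (0 - 3i), (2 + 3i), (2 - 3i).
Their magnitudes are: 1, 3, 3, 3.606, 3.606.
Zeros with |z| < R = 2.5: 1.
Count = 1.
By the argument principle, (1/2πi) ∮_{|z|=R} p'(z)/p(z) dz equals exactly this count.

Number of zeros inside |z| < 2.5: 1.


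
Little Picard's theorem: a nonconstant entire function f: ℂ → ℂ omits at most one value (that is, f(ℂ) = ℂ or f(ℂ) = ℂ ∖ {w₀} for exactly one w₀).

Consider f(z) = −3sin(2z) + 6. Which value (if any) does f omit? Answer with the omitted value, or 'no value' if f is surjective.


Little Picard bounds the complement of f(ℂ) to at most one point.
sin is entire and surjective onto ℂ: for every w ∈ ℂ, sin(ζ) = w has a solution ζ ∈ ℂ (e.g., via the complex inverse arcsin). With ζ = 2z this gives z = ζ/(2). Then -3·sin(2z) takes every value in -3·ℂ = ℂ, and adding 6 is a bijection of ℂ. So f is surjective and omits no value. (Note: only on the real line is sin bounded by [−1, 1].)

Omitted value: no value.


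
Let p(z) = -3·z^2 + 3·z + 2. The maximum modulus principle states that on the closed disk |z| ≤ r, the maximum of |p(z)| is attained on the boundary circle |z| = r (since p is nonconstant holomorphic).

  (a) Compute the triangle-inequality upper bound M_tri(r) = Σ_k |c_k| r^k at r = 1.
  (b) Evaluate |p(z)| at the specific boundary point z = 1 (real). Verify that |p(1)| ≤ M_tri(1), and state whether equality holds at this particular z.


Coefficients: c_0 = 2, c_1 = 3, c_2 = -3. Radius r = 1.
Part (a). Triangle bound: M_tri(r) = Σ_k |c_k| r^k
  = |2|·1^0 + |3|·1^1 + |-3|·1^2
  = 2 + 3 + 3 = 8.
This bounds M(r) := max_{|z|=r} |p(z)| from above; equality holds iff all terms c_k z^k can be made to align in phase at a single z on |z|=r.
Part (b). At z = 1 (real, on the circle |z| = r):
  p(1) = (2)·1^0 + (3)·1^1 + (-3)·1^2 = 2.
  |p(1)| = 2.
Check: |p(1)| = 2 ≤ 8 = M_tri(1). ✓ Equality does not hold at z = 1 (the coefficients have mixed signs, so the terms do not all align in phase there).

M_tri(1) = 8; |p(1)| = 2; equality at z=1: no.


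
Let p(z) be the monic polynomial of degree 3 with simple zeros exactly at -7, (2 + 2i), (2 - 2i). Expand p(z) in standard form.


The polynomial is p(z) = ∏_{α ∈ S} (z − α), where S = {-7, (2 + 2i), (2 - 2i)}.
Expanding the product yields: p(z) = z^3 + 3·z^2 -20·z + 56.
Note conjugate pairs combine to real quadratics: (z − (2+2i))(z − (2−2i)) = z² − 4z + 8.
The resulting polynomial has degree 3 and real coefficients as required.

p(z) = z^3 + 3·z^2 -20·z + 56.


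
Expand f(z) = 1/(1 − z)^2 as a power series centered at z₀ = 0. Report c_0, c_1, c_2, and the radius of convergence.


Let w = z − z₀, so z = z₀ + w.
Then 1 − z = 1 − (z₀ + w) = (1 − z₀) − w = 1 − w.
f(z) = 1/(1 − w)^2 = (1/(1)^2) · (1 − w/(1))^{−2}.
By the binomial series (1−u)^{−2} = Σ_{n≥0} C(n+1, 1) u^n for |u|<1, with u = w/(1):
  c_n = C(n+1, 1) / (1)^(n+2).
  c_0 = 1/(1)^2 = 1.
  c_1 = 2/(1)^3 = 2.
  c_2 = 3/(1)^4 = 3.
The series is valid for |w/d| < 1, i.e. |z − z₀| < |d|.
Radius of convergence: R = |1 − z₀| = |1| = 1 (distance from z₀ to the singularity z = 1).

c_0 = 1, c_1 = 2, c_2 = 3; R = 1.


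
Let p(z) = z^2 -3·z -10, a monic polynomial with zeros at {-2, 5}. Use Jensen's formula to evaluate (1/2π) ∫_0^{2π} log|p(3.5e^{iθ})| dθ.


Zeros: -2, 5; r = 3.5.
Inside |z| < r: -2. Outside (|z| ≥ r): 5.
p(0) = -10, so log|p(0)| = log(10) = 2.3026.
Apply Jensen: I(r) = log|p(0)| + Σ_k log(r/|z_k|), summed over zeros inside |z| < r.
  log(r/|z_k|) for z_k = -2: log(3.5/2) = 0.5596
  Outside zeros (5) contribute nothing to the Jensen sum.
Sum over inside zeros: 0.5596.
I(r) = log|p(0)| + (inside sum) = 2.3026 + 0.5596 = 2.8622.
Note: since some zeros are outside |z| ≤ r, the simplified n·log(r) form does NOT apply — only the inside zeros contribute.

I(r) ≈ 2.8622.


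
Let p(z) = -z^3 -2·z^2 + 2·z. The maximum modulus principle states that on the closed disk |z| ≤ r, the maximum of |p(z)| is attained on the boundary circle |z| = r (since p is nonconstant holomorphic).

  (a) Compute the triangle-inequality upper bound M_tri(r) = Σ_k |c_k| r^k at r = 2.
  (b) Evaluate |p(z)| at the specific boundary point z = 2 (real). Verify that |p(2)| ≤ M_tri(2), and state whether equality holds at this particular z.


Coefficients: c_0 = 0, c_1 = 2, c_2 = -2, c_3 = -1. Radius r = 2.
Part (a). Triangle bound: M_tri(r) = Σ_k |c_k| r^k
  = |0|·2^0 + |2|·2^1 + |-2|·2^2 + |-1|·2^3
  = 0 + 4 + 8 + 8 = 20.
This bounds M(r) := max_{|z|=r} |p(z)| from above; equality holds iff all terms c_k z^k can be made to align in phase at a single z on |z|=r.
Part (b). At z = 2 (real, on the circle |z| = r):
  p(2) = (0)·2^0 + (2)·2^1 + (-2)·2^2 + (-1)·2^3 = -12.
  |p(2)| = 12.
Check: |p(2)| = 12 ≤ 20 = M_tri(2). ✓ Equality does not hold at z = 2 (the coefficients have mixed signs, so the terms do not all align in phase there).

M_tri(2) = 20; |p(2)| = 12; equality at z=2: no.
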